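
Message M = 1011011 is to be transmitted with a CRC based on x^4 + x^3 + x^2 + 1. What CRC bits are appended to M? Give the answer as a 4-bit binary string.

0001

Append 4 zeros: 10110110000. Divide by 11101 (XOR where the leading bit is 1):
  pos 0: 10110 XOR 11101 = 01011
  pos 1: 10111 XOR 11101 = 01010
  pos 2: 10101 XOR 11101 = 01000
  pos 3: 10000 XOR 11101 = 01101
  pos 4: 11010 XOR 11101 = 00111
  pos 6: 11100 XOR 11101 = 00001
Remainder (last 4 bits) = 0001. This is the CRC / FCS.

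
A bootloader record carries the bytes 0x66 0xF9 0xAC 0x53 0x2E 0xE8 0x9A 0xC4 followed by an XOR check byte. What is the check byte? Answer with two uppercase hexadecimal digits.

XOR the bytes together:
  start with 0x66
  0x66 ⊕ 0xF9 = 0x9F
  0x9F ⊕ 0xAC = 0x33
  0x33 ⊕ 0x53 = 0x60
  0x60 ⊕ 0x2E = 0x4E
  0x4E ⊕ 0xE8 = 0xA6
  0xA6 ⊕ 0x9A = 0x3C
  0x3C ⊕ 0xC4 = 0xF8

F8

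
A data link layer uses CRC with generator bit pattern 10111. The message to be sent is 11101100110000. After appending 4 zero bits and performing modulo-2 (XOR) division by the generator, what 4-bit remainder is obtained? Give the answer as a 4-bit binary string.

1101

Append 4 zeros: 111011001100000000. Divide by 10111 (XOR where the leading bit is 1):
  pos 0: 11101 XOR 10111 = 01010
  pos 1: 10101 XOR 10111 = 00010
  pos 4: 10001 XOR 10111 = 00110
  pos 6: 11010 XOR 10111 = 01101
  pos 7: 11010 XOR 10111 = 01101
  pos 8: 11010 XOR 10111 = 01101
  pos 9: 11010 XOR 10111 = 01101
  pos 10: 11010 XOR 10111 = 01101
  pos 11: 11010 XOR 10111 = 01101
  pos 12: 11010 XOR 10111 = 01101
  pos 13: 11010 XOR 10111 = 01101
Remainder (last 4 bits) = 1101. This is the CRC / FCS.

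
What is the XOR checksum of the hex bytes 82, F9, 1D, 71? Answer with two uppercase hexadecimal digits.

17

XOR the bytes together:
  start with 0x82
  0x82 ⊕ 0xF9 = 0x7B
  0x7B ⊕ 0x1D = 0x66
  0x66 ⊕ 0x71 = 0x17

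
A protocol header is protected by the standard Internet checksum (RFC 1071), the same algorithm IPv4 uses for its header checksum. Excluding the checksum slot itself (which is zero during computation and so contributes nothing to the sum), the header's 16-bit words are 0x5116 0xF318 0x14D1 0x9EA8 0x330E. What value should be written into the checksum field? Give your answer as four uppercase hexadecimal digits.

D548

One's-complement addition (fold any carry out of bit 15 back into bit 0):
  0x5116 + 0xF318 = 0x1442E → wrap carry → 0x442F
  0x442F + 0x14D1 = 0x05900
  0x5900 + 0x9EA8 = 0x0F7A8
  0xF7A8 + 0x330E = 0x12AB6 → wrap carry → 0x2AB7
One's-complement sum = 0x2AB7.
Checksum = ~0x2AB7 & 0xFFFF = 0xD548.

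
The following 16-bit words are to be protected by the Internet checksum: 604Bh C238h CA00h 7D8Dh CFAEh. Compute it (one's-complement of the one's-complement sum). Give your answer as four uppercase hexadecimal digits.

One's-complement addition (fold any carry out of bit 15 back into bit 0):
  0x604B + 0xC238 = 0x12283 → wrap carry → 0x2284
  0x2284 + 0xCA00 = 0x0EC84
  0xEC84 + 0x7D8D = 0x16A11 → wrap carry → 0x6A12
  0x6A12 + 0xCFAE = 0x139C0 → wrap carry → 0x39C1
One's-complement sum = 0x39C1.
Checksum = ~0x39C1 & 0xFFFF = 0xC63E.

C63E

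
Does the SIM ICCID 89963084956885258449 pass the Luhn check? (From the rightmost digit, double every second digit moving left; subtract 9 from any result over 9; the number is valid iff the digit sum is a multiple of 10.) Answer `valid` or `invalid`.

invalid

From the right, keep odd positions and double even positions (subtract 9 from any doubled value over 9):
  doubled (positions 2,4,...): 8 7 4 7 3 9 7 6 9 7 → sum 67
  kept (positions 1,3,...): 9 4 5 5 8 5 4 0 6 9 → sum 55
Total = 122.
122 mod 10 = 2, so the number is invalid.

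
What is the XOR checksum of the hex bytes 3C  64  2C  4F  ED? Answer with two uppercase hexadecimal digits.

D6

XOR the bytes together:
  start with 0x3C
  0x3C ⊕ 0x64 = 0x58
  0x58 ⊕ 0x2C = 0x74
  0x74 ⊕ 0x4F = 0x3B
  0x3B ⊕ 0xED = 0xD6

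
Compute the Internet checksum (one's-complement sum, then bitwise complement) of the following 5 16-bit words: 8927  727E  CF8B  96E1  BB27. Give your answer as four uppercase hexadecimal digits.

E2C4

One's-complement addition (fold any carry out of bit 15 back into bit 0):
  0x8927 + 0x727E = 0x0FBA5
  0xFBA5 + 0xCF8B = 0x1CB30 → wrap carry → 0xCB31
  0xCB31 + 0x96E1 = 0x16212 → wrap carry → 0x6213
  0x6213 + 0xBB27 = 0x11D3A → wrap carry → 0x1D3B
One's-complement sum = 0x1D3B.
Checksum = ~0x1D3B & 0xFFFF = 0xE2C4.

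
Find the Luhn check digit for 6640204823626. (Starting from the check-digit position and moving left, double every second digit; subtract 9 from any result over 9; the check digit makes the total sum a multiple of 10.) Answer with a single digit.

8

Partial digits right→left: 6 2 6 3 2 8 4 0 2 0 4 6 6
Double every second digit counting from the check-digit position (so the 1st, 3rd, 5th, ... of the partial from the right).
  doubled (with −9 where >9): 3 3 4 8 4 8 3 → sum 33
  kept as-is: 2 3 8 0 0 6 → sum 19
Total = 33 + 19 = 52.
Check digit = (10 − (52 mod 10)) mod 10 = 8.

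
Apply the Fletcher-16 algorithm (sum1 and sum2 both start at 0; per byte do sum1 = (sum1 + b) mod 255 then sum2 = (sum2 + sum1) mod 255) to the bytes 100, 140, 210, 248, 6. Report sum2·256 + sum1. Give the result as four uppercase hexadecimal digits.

Running sums (mod 255):
  after byte 0 (100): sum1=100, sum2=100
  after byte 1 (140): sum1=240, sum2=85
  after byte 2 (210): sum1=195, sum2=25
  after byte 3 (248): sum1=188, sum2=213
  after byte 4 (6): sum1=194, sum2=152
Checksum = sum2·256 + sum1 = 152·256 + 194 = 39106 = 0x98C2.

98C2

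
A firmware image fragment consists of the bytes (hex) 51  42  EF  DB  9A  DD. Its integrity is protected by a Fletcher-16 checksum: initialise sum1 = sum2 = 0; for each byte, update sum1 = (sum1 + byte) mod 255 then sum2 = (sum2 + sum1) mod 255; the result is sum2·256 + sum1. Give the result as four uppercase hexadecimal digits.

Running sums (mod 255):
  after byte 0 (51): sum1=81, sum2=81
  after byte 1 (42): sum1=147, sum2=228
  after byte 2 (EF): sum1=131, sum2=104
  after byte 3 (DB): sum1=95, sum2=199
  after byte 4 (9A): sum1=249, sum2=193
  after byte 5 (DD): sum1=215, sum2=153
Checksum = sum2·256 + sum1 = 153·256 + 215 = 39383 = 0x99D7.

99D7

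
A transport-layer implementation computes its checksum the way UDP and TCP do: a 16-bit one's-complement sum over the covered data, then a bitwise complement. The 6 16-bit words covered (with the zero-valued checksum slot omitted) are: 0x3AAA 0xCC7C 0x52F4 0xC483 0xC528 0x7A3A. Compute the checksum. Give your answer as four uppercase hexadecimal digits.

One's-complement addition (fold any carry out of bit 15 back into bit 0):
  0x3AAA + 0xCC7C = 0x10726 → wrap carry → 0x0727
  0x0727 + 0x52F4 = 0x05A1B
  0x5A1B + 0xC483 = 0x11E9E → wrap carry → 0x1E9F
  0x1E9F + 0xC528 = 0x0E3C7
  0xE3C7 + 0x7A3A = 0x15E01 → wrap carry → 0x5E02
One's-complement sum = 0x5E02.
Checksum = ~0x5E02 & 0xFFFF = 0xA1FD.

A1FD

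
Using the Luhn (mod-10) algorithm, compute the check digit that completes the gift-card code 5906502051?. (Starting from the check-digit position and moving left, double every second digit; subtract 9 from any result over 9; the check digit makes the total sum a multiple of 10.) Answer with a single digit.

9

Partial digits right→left: 1 5 0 2 0 5 6 0 9 5
Double every second digit counting from the check-digit position (so the 1st, 3rd, 5th, ... of the partial from the right).
  doubled (with −9 where >9): 2 0 0 3 9 → sum 14
  kept as-is: 5 2 5 0 5 → sum 17
Total = 14 + 17 = 31.
Check digit = (10 − (31 mod 10)) mod 10 = 9.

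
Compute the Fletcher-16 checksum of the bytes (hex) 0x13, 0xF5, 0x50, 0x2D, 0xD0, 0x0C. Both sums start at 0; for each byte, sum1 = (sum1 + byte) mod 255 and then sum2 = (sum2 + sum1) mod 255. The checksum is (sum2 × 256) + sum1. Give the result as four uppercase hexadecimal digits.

Running sums (mod 255):
  after byte 0 (0x13): sum1=19, sum2=19
  after byte 1 (0xF5): sum1=9, sum2=28
  after byte 2 (0x50): sum1=89, sum2=117
  after byte 3 (0x2D): sum1=134, sum2=251
  after byte 4 (0xD0): sum1=87, sum2=83
  after byte 5 (0x0C): sum1=99, sum2=182
Checksum = sum2·256 + sum1 = 182·256 + 99 = 46691 = 0xB663.

B663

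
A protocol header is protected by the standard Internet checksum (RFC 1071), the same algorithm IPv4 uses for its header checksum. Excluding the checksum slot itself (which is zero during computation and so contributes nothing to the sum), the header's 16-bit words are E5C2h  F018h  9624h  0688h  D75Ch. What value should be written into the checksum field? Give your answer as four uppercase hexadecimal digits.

B61A

One's-complement addition (fold any carry out of bit 15 back into bit 0):
  0xE5C2 + 0xF018 = 0x1D5DA → wrap carry → 0xD5DB
  0xD5DB + 0x9624 = 0x16BFF → wrap carry → 0x6C00
  0x6C00 + 0x0688 = 0x07288
  0x7288 + 0xD75C = 0x149E4 → wrap carry → 0x49E5
One's-complement sum = 0x49E5.
Checksum = ~0x49E5 & 0xFFFF = 0xB61A.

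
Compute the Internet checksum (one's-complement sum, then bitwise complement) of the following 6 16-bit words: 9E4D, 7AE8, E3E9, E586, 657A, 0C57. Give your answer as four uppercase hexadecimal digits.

One's-complement addition (fold any carry out of bit 15 back into bit 0):
  0x9E4D + 0x7AE8 = 0x11935 → wrap carry → 0x1936
  0x1936 + 0xE3E9 = 0x0FD1F
  0xFD1F + 0xE586 = 0x1E2A5 → wrap carry → 0xE2A6
  0xE2A6 + 0x657A = 0x14820 → wrap carry → 0x4821
  0x4821 + 0x0C57 = 0x05478
One's-complement sum = 0x5478.
Checksum = ~0x5478 & 0xFFFF = 0xAB87.

AB87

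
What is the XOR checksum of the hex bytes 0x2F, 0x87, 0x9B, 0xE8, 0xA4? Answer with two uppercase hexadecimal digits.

XOR the bytes together:
  start with 0x2F
  0x2F ⊕ 0x87 = 0xA8
  0xA8 ⊕ 0x9B = 0x33
  0x33 ⊕ 0xE8 = 0xDB
  0xDB ⊕ 0xA4 = 0x7F

7F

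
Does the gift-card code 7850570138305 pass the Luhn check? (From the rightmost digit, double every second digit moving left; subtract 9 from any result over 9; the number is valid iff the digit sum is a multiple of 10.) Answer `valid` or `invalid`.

From the right, keep odd positions and double even positions (subtract 9 from any doubled value over 9):
  doubled (positions 2,4,...): 0 7 2 5 0 7 → sum 21
  kept (positions 1,3,...): 5 3 3 0 5 5 7 → sum 28
Total = 49.
49 mod 10 = 9, so the number is invalid.

invalid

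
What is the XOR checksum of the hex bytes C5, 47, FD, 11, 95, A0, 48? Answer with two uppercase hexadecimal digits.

XOR the bytes together:
  start with 0xC5
  0xC5 ⊕ 0x47 = 0x82
  0x82 ⊕ 0xFD = 0x7F
  0x7F ⊕ 0x11 = 0x6E
  0x6E ⊕ 0x95 = 0xFB
  0xFB ⊕ 0xA0 = 0x5B
  0x5B ⊕ 0x48 = 0x13

13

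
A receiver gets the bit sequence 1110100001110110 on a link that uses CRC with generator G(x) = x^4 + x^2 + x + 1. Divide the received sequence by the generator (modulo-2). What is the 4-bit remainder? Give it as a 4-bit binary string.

1011

Modulo-2 division of 1110100001110110 by 10111:
  pos 0: 11101 XOR 10111 = 01010
  pos 1: 10100 XOR 10111 = 00011
  pos 4: 11000 XOR 10111 = 01111
  pos 5: 11111 XOR 10111 = 01000
  pos 6: 10001 XOR 10111 = 00110
  pos 8: 11010 XOR 10111 = 01101
  pos 9: 11011 XOR 10111 = 01100
  pos 10: 11001 XOR 10111 = 01110
  pos 11: 11100 XOR 10111 = 01011
Remainder = 1011 (nonzero — an error is detected).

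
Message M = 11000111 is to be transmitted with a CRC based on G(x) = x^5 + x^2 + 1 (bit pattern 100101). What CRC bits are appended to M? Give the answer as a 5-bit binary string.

10010

Append 5 zeros: 1100011100000. Divide by 100101 (XOR where the leading bit is 1):
  pos 0: 110001 XOR 100101 = 010100
  pos 1: 101001 XOR 100101 = 001100
  pos 3: 110010 XOR 100101 = 010111
  pos 4: 101110 XOR 100101 = 001011
  pos 6: 101100 XOR 100101 = 001001
Remainder (last 5 bits) = 10010. This is the CRC / FCS.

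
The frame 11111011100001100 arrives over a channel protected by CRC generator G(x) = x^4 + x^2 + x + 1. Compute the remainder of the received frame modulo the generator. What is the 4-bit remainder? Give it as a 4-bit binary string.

0000

Modulo-2 division of 11111011100001100 by 10111:
  pos 0: 11111 XOR 10111 = 01000
  pos 1: 10000 XOR 10111 = 00111
  pos 3: 11111 XOR 10111 = 01000
  pos 4: 10001 XOR 10111 = 00110
  pos 6: 11000 XOR 10111 = 01111
  pos 7: 11110 XOR 10111 = 01001
  pos 8: 10010 XOR 10111 = 00101
  pos 10: 10111 XOR 10111 = 00000
Remainder = 0000 (zero — the frame passes the CRC check).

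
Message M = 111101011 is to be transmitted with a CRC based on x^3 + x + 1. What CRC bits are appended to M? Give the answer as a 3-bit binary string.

011

Append 3 zeros: 111101011000. Divide by 1011 (XOR where the leading bit is 1):
  pos 0: 1111 XOR 1011 = 0100
  pos 1: 1000 XOR 1011 = 0011
  pos 3: 1110 XOR 1011 = 0101
  pos 4: 1011 XOR 1011 = 0000
  pos 8: 1000 XOR 1011 = 0011
Remainder (last 3 bits) = 011. This is the CRC / FCS.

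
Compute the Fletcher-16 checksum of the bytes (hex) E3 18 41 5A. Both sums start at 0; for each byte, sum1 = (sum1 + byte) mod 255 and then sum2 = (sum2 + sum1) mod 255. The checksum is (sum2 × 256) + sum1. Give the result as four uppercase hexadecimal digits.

Running sums (mod 255):
  after byte 0 (E3): sum1=227, sum2=227
  after byte 1 (18): sum1=251, sum2=223
  after byte 2 (41): sum1=61, sum2=29
  after byte 3 (5A): sum1=151, sum2=180
Checksum = sum2·256 + sum1 = 180·256 + 151 = 46231 = 0xB497.

B497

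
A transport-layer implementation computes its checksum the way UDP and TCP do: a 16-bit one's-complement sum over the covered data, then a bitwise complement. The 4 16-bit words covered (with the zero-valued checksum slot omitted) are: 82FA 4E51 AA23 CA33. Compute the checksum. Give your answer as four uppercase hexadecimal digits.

BA5C

One's-complement addition (fold any carry out of bit 15 back into bit 0):
  0x82FA + 0x4E51 = 0x0D14B
  0xD14B + 0xAA23 = 0x17B6E → wrap carry → 0x7B6F
  0x7B6F + 0xCA33 = 0x145A2 → wrap carry → 0x45A3
One's-complement sum = 0x45A3.
Checksum = ~0x45A3 & 0xFFFF = 0xBA5C.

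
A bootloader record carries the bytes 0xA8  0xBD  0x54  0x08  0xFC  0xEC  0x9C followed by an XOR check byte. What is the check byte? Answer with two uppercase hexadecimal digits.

XOR the bytes together:
  start with 0xA8
  0xA8 ⊕ 0xBD = 0x15
  0x15 ⊕ 0x54 = 0x41
  0x41 ⊕ 0x08 = 0x49
  0x49 ⊕ 0xFC = 0xB5
  0xB5 ⊕ 0xEC = 0x59
  0x59 ⊕ 0x9C = 0xC5

C5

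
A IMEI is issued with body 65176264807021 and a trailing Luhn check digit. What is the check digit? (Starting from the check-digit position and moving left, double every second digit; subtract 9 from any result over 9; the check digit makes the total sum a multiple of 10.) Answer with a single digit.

4

Partial digits right→left: 1 2 0 7 0 8 4 6 2 6 7 1 5 6
Double every second digit counting from the check-digit position (so the 1st, 3rd, 5th, ... of the partial from the right).
  doubled (with −9 where >9): 2 0 0 8 4 5 1 → sum 20
  kept as-is: 2 7 8 6 6 1 6 → sum 36
Total = 20 + 36 = 56.
Check digit = (10 − (56 mod 10)) mod 10 = 4.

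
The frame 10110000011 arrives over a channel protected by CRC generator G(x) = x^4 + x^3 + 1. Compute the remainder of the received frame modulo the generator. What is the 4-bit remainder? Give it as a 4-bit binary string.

0000

Modulo-2 division of 10110000011 by 11001:
  pos 0: 10110 XOR 11001 = 01111
  pos 1: 11110 XOR 11001 = 00111
  pos 3: 11100 XOR 11001 = 00101
  pos 5: 10101 XOR 11001 = 01100
  pos 6: 11001 XOR 11001 = 00000
Remainder = 0000 (zero — the frame passes the CRC check).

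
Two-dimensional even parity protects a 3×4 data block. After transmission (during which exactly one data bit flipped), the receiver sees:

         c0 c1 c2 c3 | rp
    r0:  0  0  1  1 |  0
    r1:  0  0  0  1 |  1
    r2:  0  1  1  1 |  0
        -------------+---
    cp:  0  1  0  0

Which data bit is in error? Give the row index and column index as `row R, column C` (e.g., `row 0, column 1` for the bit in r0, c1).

Recompute each row's even parity and compare to rp:
  r0: data parity 0, sent rp 0 → ok
  r1: data parity 1, sent rp 1 → ok
  r2: data parity 1, sent rp 0 → mismatch
Recompute each column's even parity and compare to cp:
  c0: data parity 0, sent cp 0 → ok
  c1: data parity 1, sent cp 1 → ok
  c2: data parity 0, sent cp 0 → ok
  c3: data parity 1, sent cp 0 → mismatch
Exactly one row (r2) and one column (c3) fail → the flipped bit is at their intersection.

row 2, column 3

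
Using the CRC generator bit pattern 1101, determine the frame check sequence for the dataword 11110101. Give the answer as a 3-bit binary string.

100

Append 3 zeros: 11110101000. Divide by 1101 (XOR where the leading bit is 1):
  pos 0: 1111 XOR 1101 = 0010
  pos 2: 1001 XOR 1101 = 0100
  pos 3: 1000 XOR 1101 = 0101
  pos 4: 1011 XOR 1101 = 0110
  pos 5: 1100 XOR 1101 = 0001
Remainder (last 3 bits) = 100. This is the CRC / FCS.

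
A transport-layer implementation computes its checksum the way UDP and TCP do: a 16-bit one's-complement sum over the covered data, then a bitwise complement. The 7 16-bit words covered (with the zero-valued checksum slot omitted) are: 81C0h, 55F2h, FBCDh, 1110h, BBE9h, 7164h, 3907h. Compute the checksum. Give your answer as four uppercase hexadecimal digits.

One's-complement addition (fold any carry out of bit 15 back into bit 0):
  0x81C0 + 0x55F2 = 0x0D7B2
  0xD7B2 + 0xFBCD = 0x1D37F → wrap carry → 0xD380
  0xD380 + 0x1110 = 0x0E490
  0xE490 + 0xBBE9 = 0x1A079 → wrap carry → 0xA07A
  0xA07A + 0x7164 = 0x111DE → wrap carry → 0x11DF
  0x11DF + 0x3907 = 0x04AE6
One's-complement sum = 0x4AE6.
Checksum = ~0x4AE6 & 0xFFFF = 0xB519.

B519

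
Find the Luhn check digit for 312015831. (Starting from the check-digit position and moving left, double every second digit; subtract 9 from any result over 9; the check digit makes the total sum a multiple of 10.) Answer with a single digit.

0

Partial digits right→left: 1 3 8 5 1 0 2 1 3
Double every second digit counting from the check-digit position (so the 1st, 3rd, 5th, ... of the partial from the right).
  doubled (with −9 where >9): 2 7 2 4 6 → sum 21
  kept as-is: 3 5 0 1 → sum 9
Total = 21 + 9 = 30.
Check digit = (10 − (30 mod 10)) mod 10 = 0.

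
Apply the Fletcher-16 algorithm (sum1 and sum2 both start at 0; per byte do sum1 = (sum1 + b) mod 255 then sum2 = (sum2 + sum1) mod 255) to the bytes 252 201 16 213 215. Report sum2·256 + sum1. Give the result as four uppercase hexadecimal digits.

CB84

Running sums (mod 255):
  after byte 0 (252): sum1=252, sum2=252
  after byte 1 (201): sum1=198, sum2=195
  after byte 2 (16): sum1=214, sum2=154
  after byte 3 (213): sum1=172, sum2=71
  after byte 4 (215): sum1=132, sum2=203
Checksum = sum2·256 + sum1 = 203·256 + 132 = 52100 = 0xCB84.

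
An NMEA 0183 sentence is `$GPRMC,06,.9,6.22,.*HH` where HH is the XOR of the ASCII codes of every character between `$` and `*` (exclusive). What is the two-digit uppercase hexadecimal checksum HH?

XOR the ASCII codes of the payload characters:
  'G' = 0x47 → acc = 0x47
  'P' = 0x50 → acc = 0x17
  'R' = 0x52 → acc = 0x45
  'M' = 0x4D → acc = 0x08
  'C' = 0x43 → acc = 0x4B
  ',' = 0x2C → acc = 0x67
  '0' = 0x30 → acc = 0x57
  '6' = 0x36 → acc = 0x61
  ',' = 0x2C → acc = 0x4D
  '.' = 0x2E → acc = 0x63
  '9' = 0x39 → acc = 0x5A
  ',' = 0x2C → acc = 0x76
  '6' = 0x36 → acc = 0x40
  '.' = 0x2E → acc = 0x6E
  '2' = 0x32 → acc = 0x5C
  '2' = 0x32 → acc = 0x6E
  ',' = 0x2C → acc = 0x42
  '.' = 0x2E → acc = 0x6C
Checksum = 0x6C.

6C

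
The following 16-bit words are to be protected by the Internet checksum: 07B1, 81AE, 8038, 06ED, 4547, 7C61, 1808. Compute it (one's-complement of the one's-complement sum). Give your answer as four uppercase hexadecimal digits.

One's-complement addition (fold any carry out of bit 15 back into bit 0):
  0x07B1 + 0x81AE = 0x0895F
  0x895F + 0x8038 = 0x10997 → wrap carry → 0x0998
  0x0998 + 0x06ED = 0x01085
  0x1085 + 0x4547 = 0x055CC
  0x55CC + 0x7C61 = 0x0D22D
  0xD22D + 0x1808 = 0x0EA35
One's-complement sum = 0xEA35.
Checksum = ~0xEA35 & 0xFFFF = 0x15CA.

15CA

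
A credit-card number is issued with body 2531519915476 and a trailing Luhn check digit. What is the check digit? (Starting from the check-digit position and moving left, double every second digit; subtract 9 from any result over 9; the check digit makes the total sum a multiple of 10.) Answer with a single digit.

Partial digits right→left: 6 7 4 5 1 9 9 1 5 1 3 5 2
Double every second digit counting from the check-digit position (so the 1st, 3rd, 5th, ... of the partial from the right).
  doubled (with −9 where >9): 3 8 2 9 1 6 4 → sum 33
  kept as-is: 7 5 9 1 1 5 → sum 28
Total = 33 + 28 = 61.
Check digit = (10 − (61 mod 10)) mod 10 = 9.

9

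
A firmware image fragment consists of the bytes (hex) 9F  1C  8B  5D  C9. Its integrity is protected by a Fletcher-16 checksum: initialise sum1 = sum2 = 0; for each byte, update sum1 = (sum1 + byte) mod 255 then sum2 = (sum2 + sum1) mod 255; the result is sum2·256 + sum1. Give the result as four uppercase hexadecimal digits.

Running sums (mod 255):
  after byte 0 (9F): sum1=159, sum2=159
  after byte 1 (1C): sum1=187, sum2=91
  after byte 2 (8B): sum1=71, sum2=162
  after byte 3 (5D): sum1=164, sum2=71
  after byte 4 (C9): sum1=110, sum2=181
Checksum = sum2·256 + sum1 = 181·256 + 110 = 46446 = 0xB56E.

B56E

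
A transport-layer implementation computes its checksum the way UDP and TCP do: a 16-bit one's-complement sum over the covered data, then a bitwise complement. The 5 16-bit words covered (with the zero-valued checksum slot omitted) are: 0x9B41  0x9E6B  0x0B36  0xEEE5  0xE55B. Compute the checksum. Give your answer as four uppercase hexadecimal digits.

E6DA

One's-complement addition (fold any carry out of bit 15 back into bit 0):
  0x9B41 + 0x9E6B = 0x139AC → wrap carry → 0x39AD
  0x39AD + 0x0B36 = 0x044E3
  0x44E3 + 0xEEE5 = 0x133C8 → wrap carry → 0x33C9
  0x33C9 + 0xE55B = 0x11924 → wrap carry → 0x1925
One's-complement sum = 0x1925.
Checksum = ~0x1925 & 0xFFFF = 0xE6DA.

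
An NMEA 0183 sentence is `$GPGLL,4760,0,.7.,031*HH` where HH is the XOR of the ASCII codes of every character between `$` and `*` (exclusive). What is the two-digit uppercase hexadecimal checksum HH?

60

XOR the ASCII codes of the payload characters:
  'G' = 0x47 → acc = 0x47
  'P' = 0x50 → acc = 0x17
  'G' = 0x47 → acc = 0x50
  'L' = 0x4C → acc = 0x1C
  'L' = 0x4C → acc = 0x50
  ',' = 0x2C → acc = 0x7C
  '4' = 0x34 → acc = 0x48
  '7' = 0x37 → acc = 0x7F
  '6' = 0x36 → acc = 0x49
  '0' = 0x30 → acc = 0x79
  ',' = 0x2C → acc = 0x55
  '0' = 0x30 → acc = 0x65
  ',' = 0x2C → acc = 0x49
  '.' = 0x2E → acc = 0x67
  '7' = 0x37 → acc = 0x50
  '.' = 0x2E → acc = 0x7E
  ',' = 0x2C → acc = 0x52
  '0' = 0x30 → acc = 0x62
  '3' = 0x33 → acc = 0x51
  '1' = 0x31 → acc = 0x60
Checksum = 0x60.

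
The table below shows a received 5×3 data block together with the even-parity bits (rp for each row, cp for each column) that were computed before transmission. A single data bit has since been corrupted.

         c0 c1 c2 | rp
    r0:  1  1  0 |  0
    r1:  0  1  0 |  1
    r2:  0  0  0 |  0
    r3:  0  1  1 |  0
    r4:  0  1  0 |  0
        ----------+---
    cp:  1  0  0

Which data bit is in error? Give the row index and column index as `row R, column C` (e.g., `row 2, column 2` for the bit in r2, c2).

Recompute each row's even parity and compare to rp:
  r0: data parity 0, sent rp 0 → ok
  r1: data parity 1, sent rp 1 → ok
  r2: data parity 0, sent rp 0 → ok
  r3: data parity 0, sent rp 0 → ok
  r4: data parity 1, sent rp 0 → mismatch
Recompute each column's even parity and compare to cp:
  c0: data parity 1, sent cp 1 → ok
  c1: data parity 0, sent cp 0 → ok
  c2: data parity 1, sent cp 0 → mismatch
Exactly one row (r4) and one column (c2) fail → the flipped bit is at their intersection.

row 4, column 2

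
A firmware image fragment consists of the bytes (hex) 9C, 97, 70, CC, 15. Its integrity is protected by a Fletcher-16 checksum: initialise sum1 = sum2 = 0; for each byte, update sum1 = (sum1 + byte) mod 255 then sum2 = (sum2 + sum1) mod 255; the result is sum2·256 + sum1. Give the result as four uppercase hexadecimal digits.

Running sums (mod 255):
  after byte 0 (9C): sum1=156, sum2=156
  after byte 1 (97): sum1=52, sum2=208
  after byte 2 (70): sum1=164, sum2=117
  after byte 3 (CC): sum1=113, sum2=230
  after byte 4 (15): sum1=134, sum2=109
Checksum = sum2·256 + sum1 = 109·256 + 134 = 28038 = 0x6D86.

6D86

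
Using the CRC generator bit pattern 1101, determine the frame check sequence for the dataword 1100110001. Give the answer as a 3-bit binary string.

010

Append 3 zeros: 1100110001000. Divide by 1101 (XOR where the leading bit is 1):
  pos 0: 1100 XOR 1101 = 0001
  pos 3: 1110 XOR 1101 = 0011
  pos 5: 1100 XOR 1101 = 0001
  pos 8: 1100 XOR 1101 = 0001
Remainder (last 3 bits) = 010. This is the CRC / FCS.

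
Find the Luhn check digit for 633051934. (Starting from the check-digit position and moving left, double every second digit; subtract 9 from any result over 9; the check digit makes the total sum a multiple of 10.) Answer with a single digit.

6

Partial digits right→left: 4 3 9 1 5 0 3 3 6
Double every second digit counting from the check-digit position (so the 1st, 3rd, 5th, ... of the partial from the right).
  doubled (with −9 where >9): 8 9 1 6 3 → sum 27
  kept as-is: 3 1 0 3 → sum 7
Total = 27 + 7 = 34.
Check digit = (10 − (34 mod 10)) mod 10 = 6.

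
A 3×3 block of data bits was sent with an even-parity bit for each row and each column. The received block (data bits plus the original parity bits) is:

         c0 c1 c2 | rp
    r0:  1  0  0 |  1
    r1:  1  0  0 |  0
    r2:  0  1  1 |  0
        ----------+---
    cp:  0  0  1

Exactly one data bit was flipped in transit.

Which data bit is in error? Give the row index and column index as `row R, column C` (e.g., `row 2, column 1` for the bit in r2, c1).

row 1, column 1

Recompute each row's even parity and compare to rp:
  r0: data parity 1, sent rp 1 → ok
  r1: data parity 1, sent rp 0 → mismatch
  r2: data parity 0, sent rp 0 → ok
Recompute each column's even parity and compare to cp:
  c0: data parity 0, sent cp 0 → ok
  c1: data parity 1, sent cp 0 → mismatch
  c2: data parity 1, sent cp 1 → ok
Exactly one row (r1) and one column (c1) fail → the flipped bit is at their intersection.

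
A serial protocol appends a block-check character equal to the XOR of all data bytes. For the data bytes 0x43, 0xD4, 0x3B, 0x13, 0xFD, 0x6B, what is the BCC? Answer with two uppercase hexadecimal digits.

XOR the bytes together:
  start with 0x43
  0x43 ⊕ 0xD4 = 0x97
  0x97 ⊕ 0x3B = 0xAC
  0xAC ⊕ 0x13 = 0xBF
  0xBF ⊕ 0xFD = 0x42
  0x42 ⊕ 0x6B = 0x29

29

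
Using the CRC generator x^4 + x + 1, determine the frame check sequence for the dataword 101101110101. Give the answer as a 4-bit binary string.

0100

Append 4 zeros: 1011011101010000. Divide by 10011 (XOR where the leading bit is 1):
  pos 0: 10110 XOR 10011 = 00101
  pos 2: 10111 XOR 10011 = 00100
  pos 4: 10010 XOR 10011 = 00001
  pos 8: 11010 XOR 10011 = 01001
  pos 9: 10010 XOR 10011 = 00001
Remainder (last 4 bits) = 0100. This is the CRC / FCS.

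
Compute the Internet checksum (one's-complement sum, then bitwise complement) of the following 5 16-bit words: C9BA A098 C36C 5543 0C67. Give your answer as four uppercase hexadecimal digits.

7095

One's-complement addition (fold any carry out of bit 15 back into bit 0):
  0xC9BA + 0xA098 = 0x16A52 → wrap carry → 0x6A53
  0x6A53 + 0xC36C = 0x12DBF → wrap carry → 0x2DC0
  0x2DC0 + 0x5543 = 0x08303
  0x8303 + 0x0C67 = 0x08F6A
One's-complement sum = 0x8F6A.
Checksum = ~0x8F6A & 0xFFFF = 0x7095.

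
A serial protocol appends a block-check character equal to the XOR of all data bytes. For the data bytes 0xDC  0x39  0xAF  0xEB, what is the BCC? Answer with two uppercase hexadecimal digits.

A1

XOR the bytes together:
  start with 0xDC
  0xDC ⊕ 0x39 = 0xE5
  0xE5 ⊕ 0xAF = 0x4A
  0x4A ⊕ 0xEB = 0xA1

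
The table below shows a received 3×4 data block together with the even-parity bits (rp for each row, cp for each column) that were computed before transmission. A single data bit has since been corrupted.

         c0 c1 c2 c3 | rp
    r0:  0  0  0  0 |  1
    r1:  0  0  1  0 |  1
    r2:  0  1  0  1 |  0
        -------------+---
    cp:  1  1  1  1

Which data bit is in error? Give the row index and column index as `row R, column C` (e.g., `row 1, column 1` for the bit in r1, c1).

Recompute each row's even parity and compare to rp:
  r0: data parity 0, sent rp 1 → mismatch
  r1: data parity 1, sent rp 1 → ok
  r2: data parity 0, sent rp 0 → ok
Recompute each column's even parity and compare to cp:
  c0: data parity 0, sent cp 1 → mismatch
  c1: data parity 1, sent cp 1 → ok
  c2: data parity 1, sent cp 1 → ok
  c3: data parity 1, sent cp 1 → ok
Exactly one row (r0) and one column (c0) fail → the flipped bit is at their intersection.

row 0, column 0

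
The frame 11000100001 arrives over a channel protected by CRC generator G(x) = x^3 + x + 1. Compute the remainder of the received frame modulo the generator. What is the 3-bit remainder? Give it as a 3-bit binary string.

Modulo-2 division of 11000100001 by 1011:
  pos 0: 1100 XOR 1011 = 0111
  pos 1: 1110 XOR 1011 = 0101
  pos 2: 1011 XOR 1011 = 0000
Remainder = 001 (nonzero — an error is detected).

001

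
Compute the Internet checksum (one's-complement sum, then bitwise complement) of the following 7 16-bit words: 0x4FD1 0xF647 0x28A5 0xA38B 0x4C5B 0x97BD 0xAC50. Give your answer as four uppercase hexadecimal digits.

One's-complement addition (fold any carry out of bit 15 back into bit 0):
  0x4FD1 + 0xF647 = 0x14618 → wrap carry → 0x4619
  0x4619 + 0x28A5 = 0x06EBE
  0x6EBE + 0xA38B = 0x11249 → wrap carry → 0x124A
  0x124A + 0x4C5B = 0x05EA5
  0x5EA5 + 0x97BD = 0x0F662
  0xF662 + 0xAC50 = 0x1A2B2 → wrap carry → 0xA2B3
One's-complement sum = 0xA2B3.
Checksum = ~0xA2B3 & 0xFFFF = 0x5D4C.

5D4C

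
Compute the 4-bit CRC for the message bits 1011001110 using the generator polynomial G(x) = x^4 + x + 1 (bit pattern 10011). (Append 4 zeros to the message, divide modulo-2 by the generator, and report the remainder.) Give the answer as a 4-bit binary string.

Append 4 zeros: 10110011100000. Divide by 10011 (XOR where the leading bit is 1):
  pos 0: 10110 XOR 10011 = 00101
  pos 2: 10101 XOR 10011 = 00110
  pos 4: 11011 XOR 10011 = 01000
  pos 5: 10000 XOR 10011 = 00011
  pos 8: 11000 XOR 10011 = 01011
  pos 9: 10110 XOR 10011 = 00101
Remainder (last 4 bits) = 0101. This is the CRC / FCS.

0101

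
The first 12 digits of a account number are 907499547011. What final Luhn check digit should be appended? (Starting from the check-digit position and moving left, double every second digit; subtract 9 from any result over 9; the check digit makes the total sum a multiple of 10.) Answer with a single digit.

Partial digits right→left: 1 1 0 7 4 5 9 9 4 7 0 9
Double every second digit counting from the check-digit position (so the 1st, 3rd, 5th, ... of the partial from the right).
  doubled (with −9 where >9): 2 0 8 9 8 0 → sum 27
  kept as-is: 1 7 5 9 7 9 → sum 38
Total = 27 + 38 = 65.
Check digit = (10 − (65 mod 10)) mod 10 = 5.

5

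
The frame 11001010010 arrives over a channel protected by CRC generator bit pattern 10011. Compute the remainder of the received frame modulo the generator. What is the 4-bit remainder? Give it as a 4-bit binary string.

Modulo-2 division of 11001010010 by 10011:
  pos 0: 11001 XOR 10011 = 01010
  pos 1: 10100 XOR 10011 = 00111
  pos 3: 11110 XOR 10011 = 01101
  pos 4: 11010 XOR 10011 = 01001
  pos 5: 10011 XOR 10011 = 00000
Remainder = 0000 (zero — the frame passes the CRC check).

0000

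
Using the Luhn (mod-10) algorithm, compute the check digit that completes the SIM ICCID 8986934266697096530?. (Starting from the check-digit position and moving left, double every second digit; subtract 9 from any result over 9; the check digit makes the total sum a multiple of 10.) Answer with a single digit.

4

Partial digits right→left: 0 3 5 6 9 0 7 9 6 6 6 2 4 3 9 6 8 9 8
Double every second digit counting from the check-digit position (so the 1st, 3rd, 5th, ... of the partial from the right).
  doubled (with −9 where >9): 0 1 9 5 3 3 8 9 7 7 → sum 52
  kept as-is: 3 6 0 9 6 2 3 6 9 → sum 44
Total = 52 + 44 = 96.
Check digit = (10 − (96 mod 10)) mod 10 = 4.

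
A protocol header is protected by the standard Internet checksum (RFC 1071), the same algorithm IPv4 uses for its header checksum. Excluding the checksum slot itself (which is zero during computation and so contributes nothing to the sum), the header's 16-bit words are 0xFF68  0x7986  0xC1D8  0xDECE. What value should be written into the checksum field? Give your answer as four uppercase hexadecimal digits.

One's-complement addition (fold any carry out of bit 15 back into bit 0):
  0xFF68 + 0x7986 = 0x178EE → wrap carry → 0x78EF
  0x78EF + 0xC1D8 = 0x13AC7 → wrap carry → 0x3AC8
  0x3AC8 + 0xDECE = 0x11996 → wrap carry → 0x1997
One's-complement sum = 0x1997.
Checksum = ~0x1997 & 0xFFFF = 0xE668.

E668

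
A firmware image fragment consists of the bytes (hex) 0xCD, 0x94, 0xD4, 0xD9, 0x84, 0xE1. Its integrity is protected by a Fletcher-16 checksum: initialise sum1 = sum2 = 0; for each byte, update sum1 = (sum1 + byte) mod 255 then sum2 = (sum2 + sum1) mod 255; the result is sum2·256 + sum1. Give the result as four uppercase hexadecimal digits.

8577

Running sums (mod 255):
  after byte 0 (0xCD): sum1=205, sum2=205
  after byte 1 (0x94): sum1=98, sum2=48
  after byte 2 (0xD4): sum1=55, sum2=103
  after byte 3 (0xD9): sum1=17, sum2=120
  after byte 4 (0x84): sum1=149, sum2=14
  after byte 5 (0xE1): sum1=119, sum2=133
Checksum = sum2·256 + sum1 = 133·256 + 119 = 34167 = 0x8577.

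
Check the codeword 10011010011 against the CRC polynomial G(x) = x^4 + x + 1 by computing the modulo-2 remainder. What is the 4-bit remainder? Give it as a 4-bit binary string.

Modulo-2 division of 10011010011 by 10011:
  pos 0: 10011 XOR 10011 = 00000
  pos 6: 10011 XOR 10011 = 00000
Remainder = 0000 (zero — the frame passes the CRC check).

0000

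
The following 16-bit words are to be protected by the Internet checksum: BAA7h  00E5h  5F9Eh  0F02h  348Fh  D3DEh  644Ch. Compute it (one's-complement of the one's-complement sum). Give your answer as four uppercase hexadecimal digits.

6918

One's-complement addition (fold any carry out of bit 15 back into bit 0):
  0xBAA7 + 0x00E5 = 0x0BB8C
  0xBB8C + 0x5F9E = 0x11B2A → wrap carry → 0x1B2B
  0x1B2B + 0x0F02 = 0x02A2D
  0x2A2D + 0x348F = 0x05EBC
  0x5EBC + 0xD3DE = 0x1329A → wrap carry → 0x329B
  0x329B + 0x644C = 0x096E7
One's-complement sum = 0x96E7.
Checksum = ~0x96E7 & 0xFFFF = 0x6918.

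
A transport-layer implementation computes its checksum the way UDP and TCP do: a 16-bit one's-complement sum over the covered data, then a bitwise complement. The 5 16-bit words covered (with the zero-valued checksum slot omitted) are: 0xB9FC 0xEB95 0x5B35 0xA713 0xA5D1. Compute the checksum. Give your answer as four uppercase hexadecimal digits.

One's-complement addition (fold any carry out of bit 15 back into bit 0):
  0xB9FC + 0xEB95 = 0x1A591 → wrap carry → 0xA592
  0xA592 + 0x5B35 = 0x100C7 → wrap carry → 0x00C8
  0x00C8 + 0xA713 = 0x0A7DB
  0xA7DB + 0xA5D1 = 0x14DAC → wrap carry → 0x4DAD
One's-complement sum = 0x4DAD.
Checksum = ~0x4DAD & 0xFFFF = 0xB252.

B252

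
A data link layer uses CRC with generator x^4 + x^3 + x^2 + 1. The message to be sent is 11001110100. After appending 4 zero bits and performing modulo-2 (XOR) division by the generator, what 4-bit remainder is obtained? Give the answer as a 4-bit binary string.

Append 4 zeros: 110011101000000. Divide by 11101 (XOR where the leading bit is 1):
  pos 0: 11001 XOR 11101 = 00100
  pos 2: 10011 XOR 11101 = 01110
  pos 3: 11100 XOR 11101 = 00001
  pos 7: 11000 XOR 11101 = 00101
  pos 9: 10100 XOR 11101 = 01001
  pos 10: 10010 XOR 11101 = 01111
Remainder (last 4 bits) = 1111. This is the CRC / FCS.

1111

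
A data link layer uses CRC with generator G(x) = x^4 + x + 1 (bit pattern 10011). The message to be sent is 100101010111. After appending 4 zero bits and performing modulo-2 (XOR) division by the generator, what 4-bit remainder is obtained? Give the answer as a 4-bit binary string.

0101

Append 4 zeros: 1001010101110000. Divide by 10011 (XOR where the leading bit is 1):
  pos 0: 10010 XOR 10011 = 00001
  pos 4: 11010 XOR 10011 = 01001
  pos 5: 10011 XOR 10011 = 00000
  pos 10: 11000 XOR 10011 = 01011
  pos 11: 10110 XOR 10011 = 00101
Remainder (last 4 bits) = 0101. This is the CRC / FCS.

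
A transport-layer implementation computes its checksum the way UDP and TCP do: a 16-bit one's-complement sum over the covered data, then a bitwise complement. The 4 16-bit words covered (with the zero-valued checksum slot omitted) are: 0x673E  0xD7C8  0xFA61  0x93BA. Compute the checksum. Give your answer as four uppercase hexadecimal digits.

32DC

One's-complement addition (fold any carry out of bit 15 back into bit 0):
  0x673E + 0xD7C8 = 0x13F06 → wrap carry → 0x3F07
  0x3F07 + 0xFA61 = 0x13968 → wrap carry → 0x3969
  0x3969 + 0x93BA = 0x0CD23
One's-complement sum = 0xCD23.
Checksum = ~0xCD23 & 0xFFFF = 0x32DC.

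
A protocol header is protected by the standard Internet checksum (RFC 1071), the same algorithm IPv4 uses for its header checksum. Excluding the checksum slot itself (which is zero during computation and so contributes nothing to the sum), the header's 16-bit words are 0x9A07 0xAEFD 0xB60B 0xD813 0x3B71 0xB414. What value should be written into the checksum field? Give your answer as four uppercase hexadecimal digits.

3955

One's-complement addition (fold any carry out of bit 15 back into bit 0):
  0x9A07 + 0xAEFD = 0x14904 → wrap carry → 0x4905
  0x4905 + 0xB60B = 0x0FF10
  0xFF10 + 0xD813 = 0x1D723 → wrap carry → 0xD724
  0xD724 + 0x3B71 = 0x11295 → wrap carry → 0x1296
  0x1296 + 0xB414 = 0x0C6AA
One's-complement sum = 0xC6AA.
Checksum = ~0xC6AA & 0xFFFF = 0x3955.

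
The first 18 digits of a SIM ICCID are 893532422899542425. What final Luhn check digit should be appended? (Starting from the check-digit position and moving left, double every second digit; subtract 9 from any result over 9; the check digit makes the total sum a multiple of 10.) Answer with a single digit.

1

Partial digits right→left: 5 2 4 2 4 5 9 9 8 2 2 4 2 3 5 3 9 8
Double every second digit counting from the check-digit position (so the 1st, 3rd, 5th, ... of the partial from the right).
  doubled (with −9 where >9): 1 8 8 9 7 4 4 1 9 → sum 51
  kept as-is: 2 2 5 9 2 4 3 3 8 → sum 38
Total = 51 + 38 = 89.
Check digit = (10 − (89 mod 10)) mod 10 = 1.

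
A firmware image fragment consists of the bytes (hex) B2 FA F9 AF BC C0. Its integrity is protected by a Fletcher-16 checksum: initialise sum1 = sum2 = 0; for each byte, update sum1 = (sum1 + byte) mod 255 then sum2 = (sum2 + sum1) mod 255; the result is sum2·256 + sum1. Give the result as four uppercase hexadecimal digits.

Running sums (mod 255):
  after byte 0 (B2): sum1=178, sum2=178
  after byte 1 (FA): sum1=173, sum2=96
  after byte 2 (F9): sum1=167, sum2=8
  after byte 3 (AF): sum1=87, sum2=95
  after byte 4 (BC): sum1=20, sum2=115
  after byte 5 (C0): sum1=212, sum2=72
Checksum = sum2·256 + sum1 = 72·256 + 212 = 18644 = 0x48D4.

48D4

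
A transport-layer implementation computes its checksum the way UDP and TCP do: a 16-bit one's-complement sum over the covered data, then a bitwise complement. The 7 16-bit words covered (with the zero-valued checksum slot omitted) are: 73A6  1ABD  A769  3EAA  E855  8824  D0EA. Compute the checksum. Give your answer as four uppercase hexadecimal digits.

4A23

One's-complement addition (fold any carry out of bit 15 back into bit 0):
  0x73A6 + 0x1ABD = 0x08E63
  0x8E63 + 0xA769 = 0x135CC → wrap carry → 0x35CD
  0x35CD + 0x3EAA = 0x07477
  0x7477 + 0xE855 = 0x15CCC → wrap carry → 0x5CCD
  0x5CCD + 0x8824 = 0x0E4F1
  0xE4F1 + 0xD0EA = 0x1B5DB → wrap carry → 0xB5DC
One's-complement sum = 0xB5DC.
Checksum = ~0xB5DC & 0xFFFF = 0x4A23.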